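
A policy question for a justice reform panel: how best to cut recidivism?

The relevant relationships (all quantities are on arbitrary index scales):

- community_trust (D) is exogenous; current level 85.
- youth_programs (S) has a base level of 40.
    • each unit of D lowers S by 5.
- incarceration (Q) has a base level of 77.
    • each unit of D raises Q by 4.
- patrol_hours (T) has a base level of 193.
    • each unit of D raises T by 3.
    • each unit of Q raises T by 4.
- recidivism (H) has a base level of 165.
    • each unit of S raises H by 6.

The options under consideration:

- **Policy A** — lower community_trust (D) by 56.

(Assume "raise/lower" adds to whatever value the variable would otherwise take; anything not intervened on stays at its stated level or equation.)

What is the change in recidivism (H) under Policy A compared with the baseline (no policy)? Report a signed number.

1680

Baseline:
  D = 85
  S = 40 − 5·85 = -385
  H = 165 + 6·(-385) = -2145
Policy A (D − 56):
  D = 85 − 56 = 29
  S = 40 − 5·29 = -105
  H = 165 + 6·(-105) = -465
Change in H: -465 − (-2145) = 1680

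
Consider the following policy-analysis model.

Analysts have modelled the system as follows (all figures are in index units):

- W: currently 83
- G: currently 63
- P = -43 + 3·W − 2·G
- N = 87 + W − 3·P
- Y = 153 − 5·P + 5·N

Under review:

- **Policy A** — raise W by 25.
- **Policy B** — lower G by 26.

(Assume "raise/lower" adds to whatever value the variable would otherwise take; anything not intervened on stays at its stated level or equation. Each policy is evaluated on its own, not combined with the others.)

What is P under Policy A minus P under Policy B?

Policy A (W + 25):
  W = 83 + 25 = 108
  G = 63
  P = -43 + 3·108 − 2·63 = 155
Policy B (G − 26):
  W = 83
  G = 63 − 26 = 37
  P = -43 + 3·83 − 2·37 = 132
P: 155 − 132 = 23

23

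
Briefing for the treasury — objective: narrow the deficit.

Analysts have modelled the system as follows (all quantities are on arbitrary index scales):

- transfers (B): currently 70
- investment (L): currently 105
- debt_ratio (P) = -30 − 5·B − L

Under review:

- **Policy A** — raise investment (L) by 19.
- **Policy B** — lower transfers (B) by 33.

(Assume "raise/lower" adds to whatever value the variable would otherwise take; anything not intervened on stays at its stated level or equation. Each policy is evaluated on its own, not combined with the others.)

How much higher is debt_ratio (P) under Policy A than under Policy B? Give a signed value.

-184

Policy A (L + 19):
  B = 70
  L = 105 + 19 = 124
  P = -30 − 5·70 − 124 = -504
Policy B (B − 33):
  B = 70 − 33 = 37
  L = 105
  P = -30 − 5·37 − 105 = -320
P: -504 − (-320) = -184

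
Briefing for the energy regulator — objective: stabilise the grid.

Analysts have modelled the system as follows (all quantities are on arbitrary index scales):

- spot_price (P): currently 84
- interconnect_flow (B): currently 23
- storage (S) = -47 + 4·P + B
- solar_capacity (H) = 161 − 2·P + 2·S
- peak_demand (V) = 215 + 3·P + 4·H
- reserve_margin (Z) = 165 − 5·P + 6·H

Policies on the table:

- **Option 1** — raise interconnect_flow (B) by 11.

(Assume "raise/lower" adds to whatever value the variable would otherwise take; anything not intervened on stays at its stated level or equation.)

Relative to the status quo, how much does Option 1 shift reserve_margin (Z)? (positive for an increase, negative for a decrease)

Baseline:
  P = 84
  B = 23
  S = -47 + 4·84 + 23 = 312
  H = 161 − 2·84 + 2·312 = 617
  Z = 165 − 5·84 + 6·617 = 3447
Option 1 (B + 11):
  P = 84
  B = 23 + 11 = 34
  S = -47 + 4·84 + 34 = 323
  H = 161 − 2·84 + 2·323 = 639
  Z = 165 − 5·84 + 6·639 = 3579
Change in Z: 3579 − 3447 = 132

132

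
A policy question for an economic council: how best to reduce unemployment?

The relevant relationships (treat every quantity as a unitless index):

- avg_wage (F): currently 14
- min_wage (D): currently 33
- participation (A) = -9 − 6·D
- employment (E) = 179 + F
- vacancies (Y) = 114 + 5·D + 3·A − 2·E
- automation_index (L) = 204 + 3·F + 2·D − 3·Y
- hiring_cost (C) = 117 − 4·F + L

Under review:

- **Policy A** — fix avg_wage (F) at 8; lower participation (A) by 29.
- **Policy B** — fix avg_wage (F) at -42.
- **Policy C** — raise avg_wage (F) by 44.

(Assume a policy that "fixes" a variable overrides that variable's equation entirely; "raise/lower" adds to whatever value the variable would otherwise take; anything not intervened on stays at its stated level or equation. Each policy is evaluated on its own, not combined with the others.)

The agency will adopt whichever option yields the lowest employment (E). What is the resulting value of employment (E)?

Policy A (F := 8, A − 29):
  F = 8
  E = 179 + 8 = 187
Policy B (F := -42):
  F = -42
  E = 179 + (-42) = 137
Policy C (F + 44):
  F = 14 + 44 = 58
  E = 179 + 58 = 237
Comparing — Policy A: E=187, Policy B: E=137, Policy C: E=237. Lowest is 137 (Policy B).

137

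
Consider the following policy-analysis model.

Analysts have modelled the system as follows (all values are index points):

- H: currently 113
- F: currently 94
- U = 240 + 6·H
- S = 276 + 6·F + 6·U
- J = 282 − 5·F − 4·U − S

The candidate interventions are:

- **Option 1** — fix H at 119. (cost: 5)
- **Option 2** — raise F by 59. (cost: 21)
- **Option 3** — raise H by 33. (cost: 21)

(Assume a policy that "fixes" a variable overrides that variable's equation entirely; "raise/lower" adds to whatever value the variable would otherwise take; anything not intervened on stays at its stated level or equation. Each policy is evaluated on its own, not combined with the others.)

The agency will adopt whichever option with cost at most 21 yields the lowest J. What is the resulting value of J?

Option 1 (H := 119):
  H = 119
  F = 94
  U = 240 + 6·119 = 954
  S = 276 + 6·94 + 6·954 = 6564
  J = 282 − 5·94 − 4·954 − 6564 = -10568
Option 2 (F + 59):
  H = 113
  F = 94 + 59 = 153
  U = 240 + 6·113 = 918
  S = 276 + 6·153 + 6·918 = 6702
  J = 282 − 5·153 − 4·918 − 6702 = -10857
Option 3 (H + 33):
  H = 113 + 33 = 146
  F = 94
  U = 240 + 6·146 = 1116
  S = 276 + 6·94 + 6·1116 = 7536
  J = 282 − 5·94 − 4·1116 − 7536 = -12188
Comparing — Option 1: J=-10568, Option 2: J=-10857, Option 3: J=-12188. Lowest is -12188 (Option 3).

-12188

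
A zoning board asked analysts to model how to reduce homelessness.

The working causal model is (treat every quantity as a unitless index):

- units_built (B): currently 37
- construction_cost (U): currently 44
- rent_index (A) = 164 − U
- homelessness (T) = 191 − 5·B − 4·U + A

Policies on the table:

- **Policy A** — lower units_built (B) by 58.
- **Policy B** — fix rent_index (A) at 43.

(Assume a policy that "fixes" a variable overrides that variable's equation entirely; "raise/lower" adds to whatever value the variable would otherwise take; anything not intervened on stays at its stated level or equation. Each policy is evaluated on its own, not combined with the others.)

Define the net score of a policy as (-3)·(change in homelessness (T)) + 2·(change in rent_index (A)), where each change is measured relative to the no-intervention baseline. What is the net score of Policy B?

Baseline:
  B = 37
  U = 44
  A = 164 − 44 = 120
  T = 191 − 5·37 − 4·44 + 120 = -50
Policy B (A := 43):
  B = 37
  U = 44
  A = 43
  T = 191 − 5·37 − 4·44 + 43 = -127
ΔT = -127 − (-50) = -77; ΔA = 43 − 120 = -77
Score = (-3)·(-77) + 2·(-77) = 77

77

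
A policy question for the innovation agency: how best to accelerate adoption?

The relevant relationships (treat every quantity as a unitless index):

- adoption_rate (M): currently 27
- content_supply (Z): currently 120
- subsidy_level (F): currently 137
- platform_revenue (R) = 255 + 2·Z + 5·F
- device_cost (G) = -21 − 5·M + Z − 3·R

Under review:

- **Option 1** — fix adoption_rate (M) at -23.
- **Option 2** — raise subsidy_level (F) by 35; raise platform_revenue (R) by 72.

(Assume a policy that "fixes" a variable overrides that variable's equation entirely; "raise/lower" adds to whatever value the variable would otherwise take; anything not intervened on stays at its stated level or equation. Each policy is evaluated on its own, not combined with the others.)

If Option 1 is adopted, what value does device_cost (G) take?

-3326

Option 1 (M := -23):
  M = -23
  Z = 120
  F = 137
  R = 255 + 2·120 + 5·137 = 1180
  G = -21 − 5·(-23) + 120 − 3·1180 = -3326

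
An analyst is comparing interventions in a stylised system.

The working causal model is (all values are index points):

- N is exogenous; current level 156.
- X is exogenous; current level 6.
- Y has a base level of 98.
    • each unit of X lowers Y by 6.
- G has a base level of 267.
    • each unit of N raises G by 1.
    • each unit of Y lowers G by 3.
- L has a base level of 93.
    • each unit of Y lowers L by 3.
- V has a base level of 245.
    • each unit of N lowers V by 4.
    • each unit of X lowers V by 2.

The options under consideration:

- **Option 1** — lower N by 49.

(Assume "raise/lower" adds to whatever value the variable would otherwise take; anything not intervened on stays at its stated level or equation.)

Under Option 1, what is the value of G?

Option 1 (N − 49):
  N = 156 − 49 = 107
  X = 6
  Y = 98 − 6·6 = 62
  G = 267 + 107 − 3·62 = 188

188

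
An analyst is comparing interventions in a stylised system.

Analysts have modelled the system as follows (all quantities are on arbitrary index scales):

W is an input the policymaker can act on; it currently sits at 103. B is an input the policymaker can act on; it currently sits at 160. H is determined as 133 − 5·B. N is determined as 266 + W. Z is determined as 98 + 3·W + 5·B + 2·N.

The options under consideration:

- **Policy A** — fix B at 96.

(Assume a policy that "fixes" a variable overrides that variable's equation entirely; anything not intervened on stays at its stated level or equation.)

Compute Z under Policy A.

1625

Policy A (B := 96):
  W = 103
  B = 96
  N = 266 + 103 = 369
  Z = 98 + 3·103 + 5·96 + 2·369 = 1625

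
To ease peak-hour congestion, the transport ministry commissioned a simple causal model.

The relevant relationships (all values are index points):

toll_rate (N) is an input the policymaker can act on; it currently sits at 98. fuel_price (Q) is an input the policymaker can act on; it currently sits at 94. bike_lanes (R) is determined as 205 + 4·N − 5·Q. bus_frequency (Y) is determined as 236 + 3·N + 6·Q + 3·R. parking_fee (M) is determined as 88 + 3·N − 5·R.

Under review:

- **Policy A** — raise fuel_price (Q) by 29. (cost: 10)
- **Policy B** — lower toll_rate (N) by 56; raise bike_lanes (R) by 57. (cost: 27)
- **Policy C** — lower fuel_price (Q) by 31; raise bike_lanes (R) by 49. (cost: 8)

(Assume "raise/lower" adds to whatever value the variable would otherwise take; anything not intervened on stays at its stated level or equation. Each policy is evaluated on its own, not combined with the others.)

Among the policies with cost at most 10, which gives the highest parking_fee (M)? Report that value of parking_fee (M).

472

Policy A (Q + 29):
  N = 98
  Q = 94 + 29 = 123
  R = 205 + 4·98 − 5·123 = -18
  M = 88 + 3·98 − 5·(-18) = 472
Policy C (Q − 31, R + 49):
  N = 98
  Q = 94 − 31 = 63
  R = 205 + 4·98 − 5·63 (+49 from intervention) = 331
  M = 88 + 3·98 − 5·331 = -1273
Comparing — Policy A: M=472, Policy C: M=-1273. Highest is 472 (Policy A).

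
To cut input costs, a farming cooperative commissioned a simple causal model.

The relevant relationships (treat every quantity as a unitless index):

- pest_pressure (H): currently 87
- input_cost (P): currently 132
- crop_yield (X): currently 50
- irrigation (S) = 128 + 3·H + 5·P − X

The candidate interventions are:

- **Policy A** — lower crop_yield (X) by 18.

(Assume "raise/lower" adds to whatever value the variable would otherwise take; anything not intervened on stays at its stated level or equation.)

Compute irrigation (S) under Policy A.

Policy A (X − 18):
  H = 87
  P = 132
  X = 50 − 18 = 32
  S = 128 + 3·87 + 5·132 − 32 = 1017

1017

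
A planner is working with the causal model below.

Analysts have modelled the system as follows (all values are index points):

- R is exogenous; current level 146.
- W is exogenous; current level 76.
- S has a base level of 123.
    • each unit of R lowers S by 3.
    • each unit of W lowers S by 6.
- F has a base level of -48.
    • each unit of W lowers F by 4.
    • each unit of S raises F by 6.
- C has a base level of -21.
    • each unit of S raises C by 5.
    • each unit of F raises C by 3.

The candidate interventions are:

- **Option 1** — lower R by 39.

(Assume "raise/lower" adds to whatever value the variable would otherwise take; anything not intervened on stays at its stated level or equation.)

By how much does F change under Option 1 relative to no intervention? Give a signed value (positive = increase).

702

Baseline:
  R = 146
  W = 76
  S = 123 − 3·146 − 6·76 = -771
  F = -48 − 4·76 + 6·(-771) = -4978
Option 1 (R − 39):
  R = 146 − 39 = 107
  W = 76
  S = 123 − 3·107 − 6·76 = -654
  F = -48 − 4·76 + 6·(-654) = -4276
Change in F: -4276 − (-4978) = 702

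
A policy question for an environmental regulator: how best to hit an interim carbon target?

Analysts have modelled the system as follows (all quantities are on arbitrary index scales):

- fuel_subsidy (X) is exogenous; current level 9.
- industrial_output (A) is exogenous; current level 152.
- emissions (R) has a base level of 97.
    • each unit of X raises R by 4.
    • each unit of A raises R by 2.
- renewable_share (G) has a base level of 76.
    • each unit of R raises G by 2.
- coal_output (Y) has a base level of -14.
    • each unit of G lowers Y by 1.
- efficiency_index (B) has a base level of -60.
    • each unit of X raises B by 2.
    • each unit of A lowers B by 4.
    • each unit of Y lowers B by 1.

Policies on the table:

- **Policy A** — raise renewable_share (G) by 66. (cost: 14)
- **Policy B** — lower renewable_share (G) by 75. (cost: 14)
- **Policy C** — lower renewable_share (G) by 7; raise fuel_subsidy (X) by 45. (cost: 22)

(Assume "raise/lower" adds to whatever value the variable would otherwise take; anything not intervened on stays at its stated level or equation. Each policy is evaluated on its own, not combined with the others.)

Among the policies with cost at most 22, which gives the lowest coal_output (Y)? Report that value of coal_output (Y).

Policy A (G + 66):
  X = 9
  A = 152
  R = 97 + 4·9 + 2·152 = 437
  G = 76 + 2·437 (+66 from intervention) = 1016
  Y = -14 − 1016 = -1030
Policy B (G − 75):
  X = 9
  A = 152
  R = 97 + 4·9 + 2·152 = 437
  G = 76 + 2·437 (−75 from intervention) = 875
  Y = -14 − 875 = -889
Policy C (G − 7, X + 45):
  X = 9 + 45 = 54
  A = 152
  R = 97 + 4·54 + 2·152 = 617
  G = 76 + 2·617 (−7 from intervention) = 1303
  Y = -14 − 1303 = -1317
Comparing — Policy A: Y=-1030, Policy B: Y=-889, Policy C: Y=-1317. Lowest is -1317 (Policy C).

-1317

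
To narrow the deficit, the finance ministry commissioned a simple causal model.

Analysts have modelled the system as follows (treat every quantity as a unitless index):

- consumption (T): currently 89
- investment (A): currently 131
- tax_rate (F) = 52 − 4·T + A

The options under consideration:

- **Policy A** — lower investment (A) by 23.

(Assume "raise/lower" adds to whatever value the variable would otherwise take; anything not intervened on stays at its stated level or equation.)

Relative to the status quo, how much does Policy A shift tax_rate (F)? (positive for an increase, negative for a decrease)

Baseline:
  T = 89
  A = 131
  F = 52 − 4·89 + 131 = -173
Policy A (A − 23):
  T = 89
  A = 131 − 23 = 108
  F = 52 − 4·89 + 108 = -196
Change in F: -196 − (-173) = -23

-23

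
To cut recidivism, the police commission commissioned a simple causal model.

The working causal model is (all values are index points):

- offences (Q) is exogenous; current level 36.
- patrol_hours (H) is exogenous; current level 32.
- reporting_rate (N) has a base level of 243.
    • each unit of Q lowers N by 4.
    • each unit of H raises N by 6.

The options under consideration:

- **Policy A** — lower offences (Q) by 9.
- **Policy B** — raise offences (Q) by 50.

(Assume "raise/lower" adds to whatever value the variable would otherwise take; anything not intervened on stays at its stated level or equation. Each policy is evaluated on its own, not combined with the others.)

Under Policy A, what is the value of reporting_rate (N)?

327

Policy A (Q − 9):
  Q = 36 − 9 = 27
  H = 32
  N = 243 − 4·27 + 6·32 = 327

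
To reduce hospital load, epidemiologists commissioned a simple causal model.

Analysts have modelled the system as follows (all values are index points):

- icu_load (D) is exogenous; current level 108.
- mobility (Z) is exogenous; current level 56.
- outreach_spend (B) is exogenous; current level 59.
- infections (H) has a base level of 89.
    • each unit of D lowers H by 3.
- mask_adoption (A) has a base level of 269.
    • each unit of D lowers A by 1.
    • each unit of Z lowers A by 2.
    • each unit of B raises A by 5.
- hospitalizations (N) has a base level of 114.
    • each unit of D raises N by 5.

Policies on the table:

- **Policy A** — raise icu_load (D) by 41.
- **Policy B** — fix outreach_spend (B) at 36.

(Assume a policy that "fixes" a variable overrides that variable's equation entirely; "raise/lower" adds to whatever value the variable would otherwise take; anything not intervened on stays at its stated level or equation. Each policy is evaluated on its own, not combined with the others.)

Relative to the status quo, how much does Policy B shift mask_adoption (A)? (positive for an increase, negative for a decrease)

-115

Baseline:
  D = 108
  Z = 56
  B = 59
  A = 269 − 108 − 2·56 + 5·59 = 344
Policy B (B := 36):
  D = 108
  Z = 56
  B = 36
  A = 269 − 108 − 2·56 + 5·36 = 229
Change in A: 229 − 344 = -115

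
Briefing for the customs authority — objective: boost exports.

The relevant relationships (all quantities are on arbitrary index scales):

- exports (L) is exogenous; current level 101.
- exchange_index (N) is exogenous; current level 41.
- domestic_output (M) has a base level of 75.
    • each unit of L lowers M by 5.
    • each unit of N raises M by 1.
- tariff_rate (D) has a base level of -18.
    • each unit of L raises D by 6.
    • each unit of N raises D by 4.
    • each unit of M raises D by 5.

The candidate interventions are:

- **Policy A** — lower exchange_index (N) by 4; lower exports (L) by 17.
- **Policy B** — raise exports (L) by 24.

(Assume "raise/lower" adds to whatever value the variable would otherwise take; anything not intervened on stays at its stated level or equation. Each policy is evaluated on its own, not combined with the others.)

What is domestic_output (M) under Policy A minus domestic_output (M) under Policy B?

201

Policy A (N − 4, L − 17):
  L = 101 − 17 = 84
  N = 41 − 4 = 37
  M = 75 − 5·84 + 37 = -308
Policy B (L + 24):
  L = 101 + 24 = 125
  N = 41
  M = 75 − 5·125 + 41 = -509
M: -308 − (-509) = 201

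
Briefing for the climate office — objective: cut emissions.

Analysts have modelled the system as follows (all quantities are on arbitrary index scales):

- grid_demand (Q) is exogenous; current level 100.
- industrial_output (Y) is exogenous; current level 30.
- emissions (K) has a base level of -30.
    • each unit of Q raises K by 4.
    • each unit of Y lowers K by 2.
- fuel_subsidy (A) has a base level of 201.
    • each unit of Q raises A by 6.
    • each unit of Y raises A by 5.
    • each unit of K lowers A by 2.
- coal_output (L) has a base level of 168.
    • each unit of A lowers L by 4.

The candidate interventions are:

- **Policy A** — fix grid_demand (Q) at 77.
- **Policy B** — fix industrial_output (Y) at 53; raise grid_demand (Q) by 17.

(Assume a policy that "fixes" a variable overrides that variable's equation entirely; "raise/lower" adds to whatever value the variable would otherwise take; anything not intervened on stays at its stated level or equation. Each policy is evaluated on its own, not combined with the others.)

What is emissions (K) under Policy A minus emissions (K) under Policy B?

Policy A (Q := 77):
  Q = 77
  Y = 30
  K = -30 + 4·77 − 2·30 = 218
Policy B (Y := 53, Q + 17):
  Q = 100 + 17 = 117
  Y = 53
  K = -30 + 4·117 − 2·53 = 332
K: 218 − 332 = -114

-114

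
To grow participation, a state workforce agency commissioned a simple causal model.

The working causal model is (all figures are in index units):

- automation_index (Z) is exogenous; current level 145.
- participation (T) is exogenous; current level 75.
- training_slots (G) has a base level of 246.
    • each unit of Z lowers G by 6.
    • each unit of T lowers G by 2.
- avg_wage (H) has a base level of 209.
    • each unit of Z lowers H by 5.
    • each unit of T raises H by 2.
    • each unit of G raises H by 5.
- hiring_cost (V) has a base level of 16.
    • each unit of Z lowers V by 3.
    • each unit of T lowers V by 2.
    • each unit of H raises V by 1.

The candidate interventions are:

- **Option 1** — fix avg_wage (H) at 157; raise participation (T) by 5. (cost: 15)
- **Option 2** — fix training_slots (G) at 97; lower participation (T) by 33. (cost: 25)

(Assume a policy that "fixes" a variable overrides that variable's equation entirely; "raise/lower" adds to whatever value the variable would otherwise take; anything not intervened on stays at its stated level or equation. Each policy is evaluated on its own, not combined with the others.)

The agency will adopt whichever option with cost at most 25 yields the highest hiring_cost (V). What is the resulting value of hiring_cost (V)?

-422

Option 1 (H := 157, T + 5):
  Z = 145
  T = 75 + 5 = 80
  G = 246 − 6·145 − 2·80 = -784
  H = 157
  V = 16 − 3·145 − 2·80 + 157 = -422
Option 2 (G := 97, T − 33):
  Z = 145
  T = 75 − 33 = 42
  G = 97
  H = 209 − 5·145 + 2·42 + 5·97 = 53
  V = 16 − 3·145 − 2·42 + 53 = -450
Comparing — Option 1: V=-422, Option 2: V=-450. Highest is -422 (Option 1).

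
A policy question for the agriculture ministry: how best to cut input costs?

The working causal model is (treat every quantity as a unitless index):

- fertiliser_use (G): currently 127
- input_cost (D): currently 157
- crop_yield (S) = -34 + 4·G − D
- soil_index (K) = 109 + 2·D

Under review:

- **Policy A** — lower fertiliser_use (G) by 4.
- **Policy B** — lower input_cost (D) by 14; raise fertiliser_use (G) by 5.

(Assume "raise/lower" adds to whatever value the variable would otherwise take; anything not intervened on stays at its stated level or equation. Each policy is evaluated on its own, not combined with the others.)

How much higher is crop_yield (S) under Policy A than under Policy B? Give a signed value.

Policy A (G − 4):
  G = 127 − 4 = 123
  D = 157
  S = -34 + 4·123 − 157 = 301
Policy B (D − 14, G + 5):
  G = 127 + 5 = 132
  D = 157 − 14 = 143
  S = -34 + 4·132 − 143 = 351
S: 301 − 351 = -50

-50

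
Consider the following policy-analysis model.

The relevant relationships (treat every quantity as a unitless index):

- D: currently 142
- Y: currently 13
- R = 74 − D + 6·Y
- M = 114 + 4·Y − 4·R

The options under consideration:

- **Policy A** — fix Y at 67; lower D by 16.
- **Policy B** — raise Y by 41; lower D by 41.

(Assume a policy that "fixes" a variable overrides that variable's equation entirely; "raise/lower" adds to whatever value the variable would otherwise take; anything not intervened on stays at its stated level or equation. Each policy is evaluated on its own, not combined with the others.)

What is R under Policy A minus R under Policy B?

Policy A (Y := 67, D − 16):
  D = 142 − 16 = 126
  Y = 67
  R = 74 − 126 + 6·67 = 350
Policy B (Y + 41, D − 41):
  D = 142 − 41 = 101
  Y = 13 + 41 = 54
  R = 74 − 101 + 6·54 = 297
R: 350 − 297 = 53

53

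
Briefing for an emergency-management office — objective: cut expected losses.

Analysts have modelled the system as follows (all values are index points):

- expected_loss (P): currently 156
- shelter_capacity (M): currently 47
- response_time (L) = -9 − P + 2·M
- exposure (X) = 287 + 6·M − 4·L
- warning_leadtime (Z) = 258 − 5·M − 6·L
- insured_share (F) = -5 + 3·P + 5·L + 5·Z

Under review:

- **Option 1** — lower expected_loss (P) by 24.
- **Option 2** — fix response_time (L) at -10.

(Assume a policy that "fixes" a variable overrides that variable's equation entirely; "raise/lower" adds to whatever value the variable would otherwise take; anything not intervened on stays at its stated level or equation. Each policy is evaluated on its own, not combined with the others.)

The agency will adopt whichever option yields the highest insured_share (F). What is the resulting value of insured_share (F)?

1681

Option 1 (P − 24):
  P = 156 − 24 = 132
  M = 47
  L = -9 − 132 + 2·47 = -47
  Z = 258 − 5·47 − 6·(-47) = 305
  F = -5 + 3·132 + 5·(-47) + 5·305 = 1681
Option 2 (L := -10):
  P = 156
  M = 47
  L = -10
  Z = 258 − 5·47 − 6·(-10) = 83
  F = -5 + 3·156 + 5·(-10) + 5·83 = 828
Comparing — Option 1: F=1681, Option 2: F=828. Highest is 1681 (Option 1).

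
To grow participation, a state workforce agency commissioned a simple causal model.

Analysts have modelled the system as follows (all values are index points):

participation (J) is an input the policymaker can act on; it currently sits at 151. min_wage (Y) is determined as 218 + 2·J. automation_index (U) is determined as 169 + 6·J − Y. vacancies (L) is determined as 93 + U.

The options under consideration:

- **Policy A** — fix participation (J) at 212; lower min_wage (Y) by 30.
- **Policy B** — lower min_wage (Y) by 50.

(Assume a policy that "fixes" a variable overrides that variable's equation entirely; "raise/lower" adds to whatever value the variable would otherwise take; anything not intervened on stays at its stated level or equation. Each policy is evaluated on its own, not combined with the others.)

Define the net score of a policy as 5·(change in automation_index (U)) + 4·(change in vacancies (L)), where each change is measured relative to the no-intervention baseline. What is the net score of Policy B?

450

Baseline:
  J = 151
  Y = 218 + 2·151 = 520
  U = 169 + 6·151 − 520 = 555
  L = 93 + 555 = 648
Policy B (Y − 50):
  J = 151
  Y = 218 + 2·151 (−50 from intervention) = 470
  U = 169 + 6·151 − 470 = 605
  L = 93 + 605 = 698
ΔU = 605 − 555 = 50; ΔL = 698 − 648 = 50
Score = 5·50 + 4·50 = 450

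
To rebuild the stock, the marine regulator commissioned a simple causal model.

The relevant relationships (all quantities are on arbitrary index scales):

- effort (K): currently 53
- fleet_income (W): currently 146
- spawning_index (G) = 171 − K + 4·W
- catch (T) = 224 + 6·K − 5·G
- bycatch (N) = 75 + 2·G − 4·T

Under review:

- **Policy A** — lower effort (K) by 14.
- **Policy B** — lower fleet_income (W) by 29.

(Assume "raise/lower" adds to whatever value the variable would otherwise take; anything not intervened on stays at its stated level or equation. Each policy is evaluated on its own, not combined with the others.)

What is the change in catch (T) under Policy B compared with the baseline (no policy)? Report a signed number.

580

Baseline:
  K = 53
  W = 146
  G = 171 − 53 + 4·146 = 702
  T = 224 + 6·53 − 5·702 = -2968
Policy B (W − 29):
  K = 53
  W = 146 − 29 = 117
  G = 171 − 53 + 4·117 = 586
  T = 224 + 6·53 − 5·586 = -2388
Change in T: -2388 − (-2968) = 580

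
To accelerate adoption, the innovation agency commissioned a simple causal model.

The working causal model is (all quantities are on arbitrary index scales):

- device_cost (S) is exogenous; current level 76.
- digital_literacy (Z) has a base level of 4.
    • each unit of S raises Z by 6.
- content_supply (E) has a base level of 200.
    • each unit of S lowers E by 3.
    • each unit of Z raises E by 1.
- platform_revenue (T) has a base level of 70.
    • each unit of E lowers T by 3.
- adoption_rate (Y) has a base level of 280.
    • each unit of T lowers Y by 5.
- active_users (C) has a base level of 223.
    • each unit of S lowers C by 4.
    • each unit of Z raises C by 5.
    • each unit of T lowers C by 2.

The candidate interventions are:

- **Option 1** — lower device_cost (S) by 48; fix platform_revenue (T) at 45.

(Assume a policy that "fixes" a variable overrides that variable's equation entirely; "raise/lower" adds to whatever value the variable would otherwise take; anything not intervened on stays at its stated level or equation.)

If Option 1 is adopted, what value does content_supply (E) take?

Option 1 (S − 48, T := 45):
  S = 76 − 48 = 28
  Z = 4 + 6·28 = 172
  E = 200 − 3·28 + 172 = 288

288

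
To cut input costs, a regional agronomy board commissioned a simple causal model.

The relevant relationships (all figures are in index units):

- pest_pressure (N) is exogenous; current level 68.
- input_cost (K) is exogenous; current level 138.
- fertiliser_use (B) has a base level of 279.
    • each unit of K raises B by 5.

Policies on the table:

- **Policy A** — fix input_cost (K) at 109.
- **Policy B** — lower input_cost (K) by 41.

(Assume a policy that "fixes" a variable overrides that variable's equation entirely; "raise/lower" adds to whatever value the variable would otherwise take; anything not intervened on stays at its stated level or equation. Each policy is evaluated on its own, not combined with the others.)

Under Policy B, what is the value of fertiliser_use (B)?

764

Policy B (K − 41):
  K = 138 − 41 = 97
  B = 279 + 5·97 = 764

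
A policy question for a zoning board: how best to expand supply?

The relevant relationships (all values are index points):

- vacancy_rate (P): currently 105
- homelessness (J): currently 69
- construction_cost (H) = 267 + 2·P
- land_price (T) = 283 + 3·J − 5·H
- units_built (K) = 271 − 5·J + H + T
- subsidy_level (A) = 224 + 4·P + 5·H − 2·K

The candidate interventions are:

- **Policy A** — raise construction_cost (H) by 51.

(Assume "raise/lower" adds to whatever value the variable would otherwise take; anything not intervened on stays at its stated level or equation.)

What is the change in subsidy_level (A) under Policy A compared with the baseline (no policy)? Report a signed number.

663

Baseline:
  P = 105
  J = 69
  H = 267 + 2·105 = 477
  T = 283 + 3·69 − 5·477 = -1895
  K = 271 − 5·69 + 477 + (-1895) = -1492
  A = 224 + 4·105 + 5·477 − 2·(-1492) = 6013
Policy A (H + 51):
  P = 105
  J = 69
  H = 267 + 2·105 (+51 from intervention) = 528
  T = 283 + 3·69 − 5·528 = -2150
  K = 271 − 5·69 + 528 + (-2150) = -1696
  A = 224 + 4·105 + 5·528 − 2·(-1696) = 6676
Change in A: 6676 − 6013 = 663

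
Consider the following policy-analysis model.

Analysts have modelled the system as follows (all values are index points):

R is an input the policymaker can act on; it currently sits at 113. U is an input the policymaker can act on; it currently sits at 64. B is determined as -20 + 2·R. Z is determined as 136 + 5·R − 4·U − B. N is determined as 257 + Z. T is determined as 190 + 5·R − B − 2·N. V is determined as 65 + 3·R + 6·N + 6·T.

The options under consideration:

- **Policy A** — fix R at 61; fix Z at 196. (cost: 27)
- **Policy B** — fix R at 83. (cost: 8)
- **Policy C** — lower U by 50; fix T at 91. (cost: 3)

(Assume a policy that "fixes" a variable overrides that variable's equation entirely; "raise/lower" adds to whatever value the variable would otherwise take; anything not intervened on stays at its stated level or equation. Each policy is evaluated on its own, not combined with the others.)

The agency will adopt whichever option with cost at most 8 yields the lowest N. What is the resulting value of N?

Policy B (R := 83):
  R = 83
  U = 64
  B = -20 + 2·83 = 146
  Z = 136 + 5·83 − 4·64 − 146 = 149
  N = 257 + 149 = 406
Policy C (U − 50, T := 91):
  R = 113
  U = 64 − 50 = 14
  B = -20 + 2·113 = 206
  Z = 136 + 5·113 − 4·14 − 206 = 439
  N = 257 + 439 = 696
Comparing — Policy B: N=406, Policy C: N=696. Lowest is 406 (Policy B).

406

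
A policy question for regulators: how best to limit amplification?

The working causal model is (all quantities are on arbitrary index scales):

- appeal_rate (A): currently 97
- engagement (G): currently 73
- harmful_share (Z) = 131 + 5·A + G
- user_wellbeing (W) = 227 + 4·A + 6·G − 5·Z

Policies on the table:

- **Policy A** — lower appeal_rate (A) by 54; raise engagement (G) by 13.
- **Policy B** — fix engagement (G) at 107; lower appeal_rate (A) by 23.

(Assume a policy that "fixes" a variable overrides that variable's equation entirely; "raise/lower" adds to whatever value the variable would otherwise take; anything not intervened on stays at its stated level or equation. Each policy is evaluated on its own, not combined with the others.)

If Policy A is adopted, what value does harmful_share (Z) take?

432

Policy A (A − 54, G + 13):
  A = 97 − 54 = 43
  G = 73 + 13 = 86
  Z = 131 + 5·43 + 86 = 432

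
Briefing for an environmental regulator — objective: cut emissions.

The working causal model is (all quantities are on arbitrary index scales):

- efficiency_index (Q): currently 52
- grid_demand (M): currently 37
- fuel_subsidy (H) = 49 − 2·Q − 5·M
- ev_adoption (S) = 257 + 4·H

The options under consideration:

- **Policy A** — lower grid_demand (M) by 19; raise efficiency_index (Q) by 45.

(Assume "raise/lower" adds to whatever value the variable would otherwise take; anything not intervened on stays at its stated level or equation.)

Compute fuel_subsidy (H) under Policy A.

-235

Policy A (M − 19, Q + 45):
  Q = 52 + 45 = 97
  M = 37 − 19 = 18
  H = 49 − 2·97 − 5·18 = -235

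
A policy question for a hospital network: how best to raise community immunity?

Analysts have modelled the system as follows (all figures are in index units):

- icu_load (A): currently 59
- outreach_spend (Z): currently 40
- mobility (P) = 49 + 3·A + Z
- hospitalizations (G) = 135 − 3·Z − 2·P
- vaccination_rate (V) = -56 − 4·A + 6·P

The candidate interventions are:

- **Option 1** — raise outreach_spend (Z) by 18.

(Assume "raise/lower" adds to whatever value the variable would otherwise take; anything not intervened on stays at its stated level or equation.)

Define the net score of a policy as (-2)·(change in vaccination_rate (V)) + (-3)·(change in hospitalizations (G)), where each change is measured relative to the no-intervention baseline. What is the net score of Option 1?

Baseline:
  A = 59
  Z = 40
  P = 49 + 3·59 + 40 = 266
  G = 135 − 3·40 − 2·266 = -517
  V = -56 − 4·59 + 6·266 = 1304
Option 1 (Z + 18):
  A = 59
  Z = 40 + 18 = 58
  P = 49 + 3·59 + 58 = 284
  G = 135 − 3·58 − 2·284 = -607
  V = -56 − 4·59 + 6·284 = 1412
ΔV = 1412 − 1304 = 108; ΔG = -607 − (-517) = -90
Score = (-2)·108 + (-3)·(-90) = 54

54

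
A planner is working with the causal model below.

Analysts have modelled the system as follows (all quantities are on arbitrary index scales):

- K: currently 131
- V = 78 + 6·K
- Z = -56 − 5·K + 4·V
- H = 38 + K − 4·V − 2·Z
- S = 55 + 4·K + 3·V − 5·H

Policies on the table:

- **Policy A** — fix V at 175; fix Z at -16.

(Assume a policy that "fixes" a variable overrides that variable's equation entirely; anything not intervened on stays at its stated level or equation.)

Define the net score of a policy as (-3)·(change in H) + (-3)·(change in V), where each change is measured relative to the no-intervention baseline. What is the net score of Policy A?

-22767

Baseline:
  K = 131
  V = 78 + 6·131 = 864
  Z = -56 − 5·131 + 4·864 = 2745
  H = 38 + 131 − 4·864 − 2·2745 = -8777
Policy A (V := 175, Z := -16):
  K = 131
  V = 175
  Z = -16
  H = 38 + 131 − 4·175 − 2·(-16) = -499
ΔH = -499 − (-8777) = 8278; ΔV = 175 − 864 = -689
Score = (-3)·8278 + (-3)·(-689) = -22767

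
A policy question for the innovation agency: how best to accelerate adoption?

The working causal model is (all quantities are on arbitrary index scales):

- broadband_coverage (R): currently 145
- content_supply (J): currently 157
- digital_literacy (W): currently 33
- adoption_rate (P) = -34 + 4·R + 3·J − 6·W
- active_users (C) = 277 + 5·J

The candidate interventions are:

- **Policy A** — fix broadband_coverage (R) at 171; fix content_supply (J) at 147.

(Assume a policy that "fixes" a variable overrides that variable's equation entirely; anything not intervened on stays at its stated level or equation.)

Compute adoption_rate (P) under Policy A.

893

Policy A (R := 171, J := 147):
  R = 171
  J = 147
  W = 33
  P = -34 + 4·171 + 3·147 − 6·33 = 893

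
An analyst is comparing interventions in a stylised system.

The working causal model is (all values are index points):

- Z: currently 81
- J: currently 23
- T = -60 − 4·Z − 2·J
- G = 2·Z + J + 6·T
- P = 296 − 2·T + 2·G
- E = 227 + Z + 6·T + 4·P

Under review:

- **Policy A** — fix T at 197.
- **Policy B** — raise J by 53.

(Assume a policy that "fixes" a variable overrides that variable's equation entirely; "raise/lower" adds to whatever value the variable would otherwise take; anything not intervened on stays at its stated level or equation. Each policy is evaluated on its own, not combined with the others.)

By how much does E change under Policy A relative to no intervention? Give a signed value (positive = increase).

28842

Baseline:
  Z = 81
  J = 23
  T = -60 − 4·81 − 2·23 = -430
  G = 0 + 2·81 + 23 + 6·(-430) = -2395
  P = 296 − 2·(-430) + 2·(-2395) = -3634
  E = 227 + 81 + 6·(-430) + 4·(-3634) = -16808
Policy A (T := 197):
  Z = 81
  J = 23
  T = 197
  G = 0 + 2·81 + 23 + 6·197 = 1367
  P = 296 − 2·197 + 2·1367 = 2636
  E = 227 + 81 + 6·197 + 4·2636 = 12034
Change in E: 12034 − (-16808) = 28842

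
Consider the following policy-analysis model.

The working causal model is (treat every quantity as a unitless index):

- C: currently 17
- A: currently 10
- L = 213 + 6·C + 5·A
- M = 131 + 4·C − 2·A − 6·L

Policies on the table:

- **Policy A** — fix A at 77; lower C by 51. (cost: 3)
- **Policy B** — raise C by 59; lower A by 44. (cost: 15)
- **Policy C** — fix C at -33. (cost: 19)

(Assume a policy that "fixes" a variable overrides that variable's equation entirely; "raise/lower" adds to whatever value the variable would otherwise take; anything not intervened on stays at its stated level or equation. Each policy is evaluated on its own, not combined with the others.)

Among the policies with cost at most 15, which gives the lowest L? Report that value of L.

394

Policy A (A := 77, C − 51):
  C = 17 − 51 = -34
  A = 77
  L = 213 + 6·(-34) + 5·77 = 394
Policy B (C + 59, A − 44):
  C = 17 + 59 = 76
  A = 10 − 44 = -34
  L = 213 + 6·76 + 5·(-34) = 499
Comparing — Policy A: L=394, Policy B: L=499. Lowest is 394 (Policy A).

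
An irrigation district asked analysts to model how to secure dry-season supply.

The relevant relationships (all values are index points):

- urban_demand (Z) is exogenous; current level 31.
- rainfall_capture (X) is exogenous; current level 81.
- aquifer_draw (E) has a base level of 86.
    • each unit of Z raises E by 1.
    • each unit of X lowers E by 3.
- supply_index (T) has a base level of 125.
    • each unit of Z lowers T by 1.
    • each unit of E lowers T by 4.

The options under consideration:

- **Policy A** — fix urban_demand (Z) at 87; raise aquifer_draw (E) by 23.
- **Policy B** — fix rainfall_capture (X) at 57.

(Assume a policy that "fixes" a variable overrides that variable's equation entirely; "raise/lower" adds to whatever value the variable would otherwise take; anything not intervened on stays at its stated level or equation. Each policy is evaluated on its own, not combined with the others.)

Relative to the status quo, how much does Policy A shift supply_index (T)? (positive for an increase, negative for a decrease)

Baseline:
  Z = 31
  X = 81
  E = 86 + 31 − 3·81 = -126
  T = 125 − 31 − 4·(-126) = 598
Policy A (Z := 87, E + 23):
  Z = 87
  X = 81
  E = 86 + 87 − 3·81 (+23 from intervention) = -47
  T = 125 − 87 − 4·(-47) = 226
Change in T: 226 − 598 = -372

-372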